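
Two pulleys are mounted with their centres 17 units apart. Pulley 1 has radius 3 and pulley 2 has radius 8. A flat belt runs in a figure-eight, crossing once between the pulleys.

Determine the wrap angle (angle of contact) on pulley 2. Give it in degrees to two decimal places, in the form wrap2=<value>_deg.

crossed belt: β = asin((r1+r2)/C) = asin(11/17) = 40.3202°
wrap1 = wrap2 = π + 2β = 260.6404°

wrap2=260.64_deg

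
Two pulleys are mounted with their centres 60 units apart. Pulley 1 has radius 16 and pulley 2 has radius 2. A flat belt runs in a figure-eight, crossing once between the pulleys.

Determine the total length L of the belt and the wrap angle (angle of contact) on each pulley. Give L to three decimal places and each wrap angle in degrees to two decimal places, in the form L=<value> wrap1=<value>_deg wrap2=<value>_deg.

L=181.990 wrap1=214.92_deg wrap2=214.92_deg

crossed belt: β = asin((r1+r2)/C) = asin(18/60) = 17.4576°
wrap1 = wrap2 = π + 2β = 214.9152°
tangent length = C·cosβ = 57.2364
L = (r1+r2)·wrap + 2·C·cosβ = 18·3.7510 + 2·57.2364 = 181.9903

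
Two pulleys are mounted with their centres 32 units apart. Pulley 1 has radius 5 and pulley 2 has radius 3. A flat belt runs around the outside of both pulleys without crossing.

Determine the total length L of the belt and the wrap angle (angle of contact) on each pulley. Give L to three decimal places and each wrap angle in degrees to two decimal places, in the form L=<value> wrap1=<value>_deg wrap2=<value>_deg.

L=89.258 wrap1=187.17_deg wrap2=172.83_deg

open belt: β = asin((r2−r1)/C) = asin(-2/32) = -3.5833°
wrap1 = π − 2β = 187.1666°
wrap2 = π + 2β = 172.8334°
tangent length = C·cosβ = 31.9374
L = r1·wrap1 + r2·wrap2 + 2·C·cosβ = 5·3.2667 + 3·3.0165 + 2·31.9374 = 89.2578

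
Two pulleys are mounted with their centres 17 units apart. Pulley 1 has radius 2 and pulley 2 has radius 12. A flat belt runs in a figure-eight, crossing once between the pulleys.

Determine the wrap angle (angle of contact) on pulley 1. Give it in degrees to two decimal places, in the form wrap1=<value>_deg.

crossed belt: β = asin((r1+r2)/C) = asin(14/17) = 55.4397°
wrap1 = wrap2 = π + 2β = 290.8794°

wrap1=290.88_deg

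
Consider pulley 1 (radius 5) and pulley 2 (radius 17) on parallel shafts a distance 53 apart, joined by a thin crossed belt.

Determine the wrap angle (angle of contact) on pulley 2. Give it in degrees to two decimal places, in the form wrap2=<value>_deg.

crossed belt: β = asin((r1+r2)/C) = asin(22/53) = 24.5253°
wrap1 = wrap2 = π + 2β = 229.0505°

wrap2=229.05_deg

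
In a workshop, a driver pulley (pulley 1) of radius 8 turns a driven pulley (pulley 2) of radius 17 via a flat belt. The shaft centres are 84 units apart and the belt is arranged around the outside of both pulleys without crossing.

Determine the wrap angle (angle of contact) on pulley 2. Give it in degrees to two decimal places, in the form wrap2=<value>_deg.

open belt: β = asin((r2−r1)/C) = asin(9/84) = 6.1506°
wrap1 = π − 2β = 167.6987°
wrap2 = π + 2β = 192.3013°

wrap2=192.30_deg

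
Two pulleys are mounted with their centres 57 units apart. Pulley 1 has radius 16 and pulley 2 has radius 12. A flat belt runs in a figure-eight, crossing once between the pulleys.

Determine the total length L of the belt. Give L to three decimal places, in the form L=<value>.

L=216.018

crossed belt: β = asin((r1+r2)/C) = asin(28/57) = 29.4213°
wrap1 = wrap2 = π + 2β = 238.8427°
tangent length = C·cosβ = 49.6488
L = (r1+r2)·wrap + 2·C·cosβ = 28·4.1686 + 2·49.6488 = 216.0181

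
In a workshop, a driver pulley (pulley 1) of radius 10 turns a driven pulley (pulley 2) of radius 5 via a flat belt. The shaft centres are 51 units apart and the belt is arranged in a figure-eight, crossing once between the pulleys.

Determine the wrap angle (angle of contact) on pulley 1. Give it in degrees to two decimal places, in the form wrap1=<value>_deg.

wrap1=214.21_deg

crossed belt: β = asin((r1+r2)/C) = asin(15/51) = 17.1046°
wrap1 = wrap2 = π + 2β = 214.2093°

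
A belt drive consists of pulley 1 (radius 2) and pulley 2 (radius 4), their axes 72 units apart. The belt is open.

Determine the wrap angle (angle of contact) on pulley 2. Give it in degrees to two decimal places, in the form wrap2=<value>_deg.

wrap2=183.18_deg

open belt: β = asin((r2−r1)/C) = asin(2/72) = 1.5918°
wrap1 = π − 2β = 176.8165°
wrap2 = π + 2β = 183.1835°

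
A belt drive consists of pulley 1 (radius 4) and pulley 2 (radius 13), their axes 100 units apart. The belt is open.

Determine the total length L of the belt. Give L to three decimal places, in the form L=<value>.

open belt: β = asin((r2−r1)/C) = asin(9/100) = 5.1636°
wrap1 = π − 2β = 169.6728°
wrap2 = π + 2β = 190.3272°
tangent length = C·cosβ = 99.5942
L = r1·wrap1 + r2·wrap2 + 2·C·cosβ = 4·2.9613 + 13·3.3218 + 2·99.5942 = 254.2176

L=254.218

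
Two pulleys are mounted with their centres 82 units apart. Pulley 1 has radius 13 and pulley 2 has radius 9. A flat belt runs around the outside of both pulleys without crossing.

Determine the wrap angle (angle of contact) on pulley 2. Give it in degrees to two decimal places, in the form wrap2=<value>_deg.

wrap2=174.41_deg

open belt: β = asin((r2−r1)/C) = asin(-4/82) = -2.7960°
wrap1 = π − 2β = 185.5921°
wrap2 = π + 2β = 174.4079°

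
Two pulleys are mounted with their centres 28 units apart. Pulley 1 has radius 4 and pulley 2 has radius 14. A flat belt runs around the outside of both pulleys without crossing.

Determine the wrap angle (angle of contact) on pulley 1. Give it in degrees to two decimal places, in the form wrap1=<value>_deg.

wrap1=138.15_deg

open belt: β = asin((r2−r1)/C) = asin(10/28) = 20.9248°
wrap1 = π − 2β = 138.1503°
wrap2 = π + 2β = 221.8497°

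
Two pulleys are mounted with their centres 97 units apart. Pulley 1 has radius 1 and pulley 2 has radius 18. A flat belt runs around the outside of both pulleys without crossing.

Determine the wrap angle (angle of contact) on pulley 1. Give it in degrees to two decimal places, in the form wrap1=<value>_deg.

open belt: β = asin((r2−r1)/C) = asin(17/97) = 10.0937°
wrap1 = π − 2β = 159.8127°
wrap2 = π + 2β = 200.1873°

wrap1=159.81_deg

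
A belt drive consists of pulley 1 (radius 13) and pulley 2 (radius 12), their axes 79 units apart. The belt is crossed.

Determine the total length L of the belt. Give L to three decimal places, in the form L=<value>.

crossed belt: β = asin((r1+r2)/C) = asin(25/79) = 18.4487°
wrap1 = wrap2 = π + 2β = 216.8974°
tangent length = C·cosβ = 74.9400
L = (r1+r2)·wrap + 2·C·cosβ = 25·3.7856 + 2·74.9400 = 244.5193

L=244.519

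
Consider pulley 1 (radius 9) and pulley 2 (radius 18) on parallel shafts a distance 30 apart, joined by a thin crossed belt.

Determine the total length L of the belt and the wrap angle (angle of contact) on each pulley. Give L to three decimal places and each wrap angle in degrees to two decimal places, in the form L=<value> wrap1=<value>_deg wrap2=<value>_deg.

crossed belt: β = asin((r1+r2)/C) = asin(27/30) = 64.1581°
wrap1 = wrap2 = π + 2β = 308.3161°
tangent length = C·cosβ = 13.0767
L = (r1+r2)·wrap + 2·C·cosβ = 27·5.3811 + 2·13.0767 = 171.4439

L=171.444 wrap1=308.32_deg wrap2=308.32_deg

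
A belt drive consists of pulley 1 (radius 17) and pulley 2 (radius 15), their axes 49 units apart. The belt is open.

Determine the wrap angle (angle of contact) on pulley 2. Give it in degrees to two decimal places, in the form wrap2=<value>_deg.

open belt: β = asin((r2−r1)/C) = asin(-2/49) = -2.3393°
wrap1 = π − 2β = 184.6785°
wrap2 = π + 2β = 175.3215°

wrap2=175.32_deg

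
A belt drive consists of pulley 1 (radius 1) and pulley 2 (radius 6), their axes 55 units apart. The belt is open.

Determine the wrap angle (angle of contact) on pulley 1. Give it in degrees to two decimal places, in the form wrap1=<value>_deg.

open belt: β = asin((r2−r1)/C) = asin(5/55) = 5.2159°
wrap1 = π − 2β = 169.5682°
wrap2 = π + 2β = 190.4318°

wrap1=169.57_deg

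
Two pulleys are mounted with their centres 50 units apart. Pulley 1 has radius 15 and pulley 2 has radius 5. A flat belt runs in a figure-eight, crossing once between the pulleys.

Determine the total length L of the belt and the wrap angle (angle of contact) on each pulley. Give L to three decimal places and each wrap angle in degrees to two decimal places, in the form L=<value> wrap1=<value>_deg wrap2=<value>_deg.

crossed belt: β = asin((r1+r2)/C) = asin(20/50) = 23.5782°
wrap1 = wrap2 = π + 2β = 227.1564°
tangent length = C·cosβ = 45.8258
L = (r1+r2)·wrap + 2·C·cosβ = 20·3.9646 + 2·45.8258 = 170.9440

L=170.944 wrap1=227.16_deg wrap2=227.16_deg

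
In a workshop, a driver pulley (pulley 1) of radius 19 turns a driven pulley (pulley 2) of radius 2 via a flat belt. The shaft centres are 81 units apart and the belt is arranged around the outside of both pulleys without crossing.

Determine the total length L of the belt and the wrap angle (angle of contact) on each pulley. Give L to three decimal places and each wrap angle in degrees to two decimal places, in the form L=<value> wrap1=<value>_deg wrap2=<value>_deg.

L=231.555 wrap1=204.23_deg wrap2=155.77_deg

open belt: β = asin((r2−r1)/C) = asin(-17/81) = -12.1151°
wrap1 = π − 2β = 204.2302°
wrap2 = π + 2β = 155.7698°
tangent length = C·cosβ = 79.1960
L = r1·wrap1 + r2·wrap2 + 2·C·cosβ = 19·3.5645 + 2·2.7187 + 2·79.1960 = 231.5546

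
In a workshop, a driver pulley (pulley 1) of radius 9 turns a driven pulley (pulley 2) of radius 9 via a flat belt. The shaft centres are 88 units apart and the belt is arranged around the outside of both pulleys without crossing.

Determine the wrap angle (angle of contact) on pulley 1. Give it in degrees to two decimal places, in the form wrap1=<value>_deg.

wrap1=180.00_deg

open belt: β = asin((r2−r1)/C) = asin(0/88) = 0.0000°
wrap1 = π − 2β = 180.0000°
wrap2 = π + 2β = 180.0000°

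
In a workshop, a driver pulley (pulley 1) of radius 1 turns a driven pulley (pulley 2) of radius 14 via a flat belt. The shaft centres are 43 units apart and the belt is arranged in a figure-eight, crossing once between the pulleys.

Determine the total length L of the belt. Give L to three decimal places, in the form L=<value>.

crossed belt: β = asin((r1+r2)/C) = asin(15/43) = 20.4162°
wrap1 = wrap2 = π + 2β = 220.8324°
tangent length = C·cosβ = 40.2989
L = (r1+r2)·wrap + 2·C·cosβ = 15·3.8543 + 2·40.2989 = 138.4116

L=138.412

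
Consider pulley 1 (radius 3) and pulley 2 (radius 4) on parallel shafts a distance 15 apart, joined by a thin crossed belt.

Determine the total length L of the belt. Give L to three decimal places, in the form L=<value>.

L=55.321

crossed belt: β = asin((r1+r2)/C) = asin(7/15) = 27.8181°
wrap1 = wrap2 = π + 2β = 235.6363°
tangent length = C·cosβ = 13.2665
L = (r1+r2)·wrap + 2·C·cosβ = 7·4.1126 + 2·13.2665 = 55.3214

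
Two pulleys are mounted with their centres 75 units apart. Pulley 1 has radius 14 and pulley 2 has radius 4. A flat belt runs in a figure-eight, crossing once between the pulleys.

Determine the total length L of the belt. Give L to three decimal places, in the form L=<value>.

crossed belt: β = asin((r1+r2)/C) = asin(18/75) = 13.8865°
wrap1 = wrap2 = π + 2β = 207.7731°
tangent length = C·cosβ = 72.8080
L = (r1+r2)·wrap + 2·C·cosβ = 18·3.6263 + 2·72.8080 = 210.8898

L=210.890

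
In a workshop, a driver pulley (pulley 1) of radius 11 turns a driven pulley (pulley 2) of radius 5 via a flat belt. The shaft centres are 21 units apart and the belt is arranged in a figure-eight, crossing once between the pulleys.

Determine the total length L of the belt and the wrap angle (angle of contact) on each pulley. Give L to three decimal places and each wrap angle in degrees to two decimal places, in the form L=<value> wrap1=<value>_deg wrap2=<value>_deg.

crossed belt: β = asin((r1+r2)/C) = asin(16/21) = 49.6324°
wrap1 = wrap2 = π + 2β = 279.2648°
tangent length = C·cosβ = 13.6015
L = (r1+r2)·wrap + 2·C·cosβ = 16·4.8741 + 2·13.6015 = 105.1884

L=105.188 wrap1=279.26_deg wrap2=279.26_deg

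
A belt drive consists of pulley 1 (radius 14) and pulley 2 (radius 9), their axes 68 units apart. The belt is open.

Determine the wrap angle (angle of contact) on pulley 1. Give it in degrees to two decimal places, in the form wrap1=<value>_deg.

wrap1=188.43_deg

open belt: β = asin((r2−r1)/C) = asin(-5/68) = -4.2167°
wrap1 = π − 2β = 188.4335°
wrap2 = π + 2β = 171.5665°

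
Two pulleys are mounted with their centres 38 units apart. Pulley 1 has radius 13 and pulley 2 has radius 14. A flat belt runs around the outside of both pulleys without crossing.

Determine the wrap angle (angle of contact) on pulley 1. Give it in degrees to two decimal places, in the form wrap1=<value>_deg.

open belt: β = asin((r2−r1)/C) = asin(1/38) = 1.5080°
wrap1 = π − 2β = 176.9841°
wrap2 = π + 2β = 183.0159°

wrap1=176.98_deg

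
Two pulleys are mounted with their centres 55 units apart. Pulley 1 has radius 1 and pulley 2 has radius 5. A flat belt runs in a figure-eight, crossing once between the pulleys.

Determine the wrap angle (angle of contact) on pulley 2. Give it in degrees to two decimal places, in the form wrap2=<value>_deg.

wrap2=192.53_deg

crossed belt: β = asin((r1+r2)/C) = asin(6/55) = 6.2629°
wrap1 = wrap2 = π + 2β = 192.5258°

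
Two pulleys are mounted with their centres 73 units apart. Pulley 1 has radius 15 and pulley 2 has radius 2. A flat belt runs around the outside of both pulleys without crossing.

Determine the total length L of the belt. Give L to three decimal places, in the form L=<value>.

L=201.728

open belt: β = asin((r2−r1)/C) = asin(-13/73) = -10.2581°
wrap1 = π − 2β = 200.5161°
wrap2 = π + 2β = 159.4839°
tangent length = C·cosβ = 71.8331
L = r1·wrap1 + r2·wrap2 + 2·C·cosβ = 15·3.4997 + 2·2.7835 + 2·71.8331 = 201.7283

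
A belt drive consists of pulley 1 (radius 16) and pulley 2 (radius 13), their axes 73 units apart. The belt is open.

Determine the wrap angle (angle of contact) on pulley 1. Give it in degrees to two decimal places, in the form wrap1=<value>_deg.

wrap1=184.71_deg

open belt: β = asin((r2−r1)/C) = asin(-3/73) = -2.3553°
wrap1 = π − 2β = 184.7106°
wrap2 = π + 2β = 175.2894°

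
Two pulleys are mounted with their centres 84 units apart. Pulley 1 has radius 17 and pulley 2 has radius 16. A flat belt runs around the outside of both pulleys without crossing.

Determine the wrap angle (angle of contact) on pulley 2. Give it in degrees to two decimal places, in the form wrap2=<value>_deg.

open belt: β = asin((r2−r1)/C) = asin(-1/84) = -0.6821°
wrap1 = π − 2β = 181.3642°
wrap2 = π + 2β = 178.6358°

wrap2=178.64_deg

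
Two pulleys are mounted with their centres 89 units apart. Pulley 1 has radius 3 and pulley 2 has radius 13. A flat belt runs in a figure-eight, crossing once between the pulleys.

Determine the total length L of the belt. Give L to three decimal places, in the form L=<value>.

L=231.150

crossed belt: β = asin((r1+r2)/C) = asin(16/89) = 10.3567°
wrap1 = wrap2 = π + 2β = 200.7133°
tangent length = C·cosβ = 87.5500
L = (r1+r2)·wrap + 2·C·cosβ = 16·3.5031 + 2·87.5500 = 231.1497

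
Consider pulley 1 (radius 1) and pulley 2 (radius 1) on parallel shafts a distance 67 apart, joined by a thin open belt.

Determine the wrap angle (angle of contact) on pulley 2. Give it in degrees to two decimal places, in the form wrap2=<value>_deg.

wrap2=180.00_deg

open belt: β = asin((r2−r1)/C) = asin(0/67) = 0.0000°
wrap1 = π − 2β = 180.0000°
wrap2 = π + 2β = 180.0000°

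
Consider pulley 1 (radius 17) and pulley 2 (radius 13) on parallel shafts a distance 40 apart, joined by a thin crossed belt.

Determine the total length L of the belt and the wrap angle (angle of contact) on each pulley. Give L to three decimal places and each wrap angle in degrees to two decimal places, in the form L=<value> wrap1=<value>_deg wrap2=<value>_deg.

L=198.047 wrap1=277.18_deg wrap2=277.18_deg

crossed belt: β = asin((r1+r2)/C) = asin(30/40) = 48.5904°
wrap1 = wrap2 = π + 2β = 277.1808°
tangent length = C·cosβ = 26.4575
L = (r1+r2)·wrap + 2·C·cosβ = 30·4.8377 + 2·26.4575 = 198.0465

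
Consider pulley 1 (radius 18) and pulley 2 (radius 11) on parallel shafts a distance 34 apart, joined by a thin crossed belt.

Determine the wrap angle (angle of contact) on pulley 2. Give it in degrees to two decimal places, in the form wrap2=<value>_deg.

wrap2=297.07_deg

crossed belt: β = asin((r1+r2)/C) = asin(29/34) = 58.5330°
wrap1 = wrap2 = π + 2β = 297.0660°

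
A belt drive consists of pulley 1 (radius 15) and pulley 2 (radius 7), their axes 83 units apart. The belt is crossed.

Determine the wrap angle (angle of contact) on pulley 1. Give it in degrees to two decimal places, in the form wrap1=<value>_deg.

crossed belt: β = asin((r1+r2)/C) = asin(22/83) = 15.3705°
wrap1 = wrap2 = π + 2β = 210.7411°

wrap1=210.74_deg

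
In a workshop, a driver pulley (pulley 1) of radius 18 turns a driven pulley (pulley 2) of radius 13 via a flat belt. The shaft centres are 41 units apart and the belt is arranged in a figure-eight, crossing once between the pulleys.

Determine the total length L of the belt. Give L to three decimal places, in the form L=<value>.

L=204.209

crossed belt: β = asin((r1+r2)/C) = asin(31/41) = 49.1214°
wrap1 = wrap2 = π + 2β = 278.2427°
tangent length = C·cosβ = 26.8328
L = (r1+r2)·wrap + 2·C·cosβ = 31·4.8563 + 2·26.8328 = 204.2094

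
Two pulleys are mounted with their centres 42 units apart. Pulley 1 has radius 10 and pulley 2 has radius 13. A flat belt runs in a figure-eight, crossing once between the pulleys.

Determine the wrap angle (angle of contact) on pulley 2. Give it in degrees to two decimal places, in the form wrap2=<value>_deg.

wrap2=246.41_deg

crossed belt: β = asin((r1+r2)/C) = asin(23/42) = 33.2038°
wrap1 = wrap2 = π + 2β = 246.4076°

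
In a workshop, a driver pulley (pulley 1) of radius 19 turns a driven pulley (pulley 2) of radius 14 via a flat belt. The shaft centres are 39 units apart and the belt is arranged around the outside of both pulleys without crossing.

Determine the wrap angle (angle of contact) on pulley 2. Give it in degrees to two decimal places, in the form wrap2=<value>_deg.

open belt: β = asin((r2−r1)/C) = asin(-5/39) = -7.3659°
wrap1 = π − 2β = 194.7318°
wrap2 = π + 2β = 165.2682°

wrap2=165.27_deg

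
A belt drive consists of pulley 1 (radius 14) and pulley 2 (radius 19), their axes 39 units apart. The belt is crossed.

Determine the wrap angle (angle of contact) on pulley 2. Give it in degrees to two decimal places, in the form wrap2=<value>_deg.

wrap2=295.59_deg

crossed belt: β = asin((r1+r2)/C) = asin(33/39) = 57.7958°
wrap1 = wrap2 = π + 2β = 295.5915°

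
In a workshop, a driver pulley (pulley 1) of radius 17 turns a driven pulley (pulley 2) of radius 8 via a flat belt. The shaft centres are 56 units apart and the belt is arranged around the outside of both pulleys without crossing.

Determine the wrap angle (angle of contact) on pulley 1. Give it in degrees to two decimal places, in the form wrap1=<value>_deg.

wrap1=198.50_deg

open belt: β = asin((r2−r1)/C) = asin(-9/56) = -9.2484°
wrap1 = π − 2β = 198.4967°
wrap2 = π + 2β = 161.5033°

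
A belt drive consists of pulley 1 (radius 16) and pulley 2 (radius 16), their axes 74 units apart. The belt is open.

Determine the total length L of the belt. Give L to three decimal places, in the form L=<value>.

open belt: β = asin((r2−r1)/C) = asin(0/74) = 0.0000°
wrap1 = π − 2β = 180.0000°
wrap2 = π + 2β = 180.0000°
tangent length = C·cosβ = 74.0000
L = r1·wrap1 + r2·wrap2 + 2·C·cosβ = 16·3.1416 + 16·3.1416 + 2·74.0000 = 248.5310

L=248.531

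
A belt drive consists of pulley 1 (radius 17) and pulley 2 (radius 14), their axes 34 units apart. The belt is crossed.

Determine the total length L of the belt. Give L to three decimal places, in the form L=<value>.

L=196.467

crossed belt: β = asin((r1+r2)/C) = asin(31/34) = 65.7504°
wrap1 = wrap2 = π + 2β = 311.5007°
tangent length = C·cosβ = 13.9642
L = (r1+r2)·wrap + 2·C·cosβ = 31·5.4367 + 2·13.9642 = 196.4666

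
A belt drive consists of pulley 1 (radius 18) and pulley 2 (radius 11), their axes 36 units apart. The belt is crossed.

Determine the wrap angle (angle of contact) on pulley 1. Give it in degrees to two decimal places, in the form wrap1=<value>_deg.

crossed belt: β = asin((r1+r2)/C) = asin(29/36) = 53.6639°
wrap1 = wrap2 = π + 2β = 287.3279°

wrap1=287.33_deg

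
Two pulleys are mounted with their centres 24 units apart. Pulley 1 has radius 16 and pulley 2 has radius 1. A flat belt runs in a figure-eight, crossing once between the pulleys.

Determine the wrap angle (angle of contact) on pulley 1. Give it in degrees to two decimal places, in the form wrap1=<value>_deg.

crossed belt: β = asin((r1+r2)/C) = asin(17/24) = 45.0995°
wrap1 = wrap2 = π + 2β = 270.1989°

wrap1=270.20_deg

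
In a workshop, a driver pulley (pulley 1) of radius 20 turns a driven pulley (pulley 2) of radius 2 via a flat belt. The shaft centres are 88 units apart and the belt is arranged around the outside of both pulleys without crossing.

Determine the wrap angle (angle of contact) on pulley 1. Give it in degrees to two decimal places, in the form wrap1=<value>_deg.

open belt: β = asin((r2−r1)/C) = asin(-18/88) = -11.8029°
wrap1 = π − 2β = 203.6058°
wrap2 = π + 2β = 156.3942°

wrap1=203.61_deg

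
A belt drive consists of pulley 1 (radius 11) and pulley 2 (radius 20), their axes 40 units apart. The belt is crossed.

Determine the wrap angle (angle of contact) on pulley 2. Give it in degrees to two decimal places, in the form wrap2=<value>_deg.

crossed belt: β = asin((r1+r2)/C) = asin(31/40) = 50.8050°
wrap1 = wrap2 = π + 2β = 281.6101°

wrap2=281.61_deg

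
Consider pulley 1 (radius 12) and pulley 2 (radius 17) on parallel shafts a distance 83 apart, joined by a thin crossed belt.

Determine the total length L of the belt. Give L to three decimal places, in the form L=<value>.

crossed belt: β = asin((r1+r2)/C) = asin(29/83) = 20.4505°
wrap1 = wrap2 = π + 2β = 220.9009°
tangent length = C·cosβ = 77.7689
L = (r1+r2)·wrap + 2·C·cosβ = 29·3.8554 + 2·77.7689 = 267.3458

L=267.346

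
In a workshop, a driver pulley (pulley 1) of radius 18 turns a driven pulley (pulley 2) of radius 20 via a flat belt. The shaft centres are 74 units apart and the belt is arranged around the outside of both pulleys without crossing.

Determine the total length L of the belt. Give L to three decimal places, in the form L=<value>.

open belt: β = asin((r2−r1)/C) = asin(2/74) = 1.5487°
wrap1 = π − 2β = 176.9026°
wrap2 = π + 2β = 183.0974°
tangent length = C·cosβ = 73.9730
L = r1·wrap1 + r2·wrap2 + 2·C·cosβ = 18·3.0875 + 20·3.1957 + 2·73.9730 = 267.4346

L=267.435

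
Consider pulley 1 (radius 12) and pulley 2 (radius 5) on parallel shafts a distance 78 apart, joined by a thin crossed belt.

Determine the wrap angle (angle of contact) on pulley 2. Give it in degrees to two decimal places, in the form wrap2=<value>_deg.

wrap2=205.18_deg

crossed belt: β = asin((r1+r2)/C) = asin(17/78) = 12.5886°
wrap1 = wrap2 = π + 2β = 205.1772°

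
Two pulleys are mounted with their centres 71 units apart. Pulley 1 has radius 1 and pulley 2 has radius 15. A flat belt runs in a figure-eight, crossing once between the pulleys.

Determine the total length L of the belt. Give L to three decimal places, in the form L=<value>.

L=195.887

crossed belt: β = asin((r1+r2)/C) = asin(16/71) = 13.0236°
wrap1 = wrap2 = π + 2β = 206.0472°
tangent length = C·cosβ = 69.1737
L = (r1+r2)·wrap + 2·C·cosβ = 16·3.5962 + 2·69.1737 = 195.8866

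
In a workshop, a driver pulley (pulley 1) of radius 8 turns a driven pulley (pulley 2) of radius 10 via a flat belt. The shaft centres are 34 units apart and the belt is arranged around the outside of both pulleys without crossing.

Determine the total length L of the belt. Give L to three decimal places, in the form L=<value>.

open belt: β = asin((r2−r1)/C) = asin(2/34) = 3.3723°
wrap1 = π − 2β = 173.2554°
wrap2 = π + 2β = 186.7446°
tangent length = C·cosβ = 33.9411
L = r1·wrap1 + r2·wrap2 + 2·C·cosβ = 8·3.0239 + 10·3.2593 + 2·33.9411 = 124.6663

L=124.666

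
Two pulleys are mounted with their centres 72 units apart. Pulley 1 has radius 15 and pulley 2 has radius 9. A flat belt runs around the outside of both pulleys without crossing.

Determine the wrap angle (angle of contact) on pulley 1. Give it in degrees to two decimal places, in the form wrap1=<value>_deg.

wrap1=189.56_deg

open belt: β = asin((r2−r1)/C) = asin(-6/72) = -4.7802°
wrap1 = π − 2β = 189.5604°
wrap2 = π + 2β = 170.4396°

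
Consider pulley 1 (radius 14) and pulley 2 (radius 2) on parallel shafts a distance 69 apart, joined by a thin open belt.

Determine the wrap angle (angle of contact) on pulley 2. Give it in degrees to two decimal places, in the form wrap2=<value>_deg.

open belt: β = asin((r2−r1)/C) = asin(-12/69) = -10.0154°
wrap1 = π − 2β = 200.0308°
wrap2 = π + 2β = 159.9692°

wrap2=159.97_deg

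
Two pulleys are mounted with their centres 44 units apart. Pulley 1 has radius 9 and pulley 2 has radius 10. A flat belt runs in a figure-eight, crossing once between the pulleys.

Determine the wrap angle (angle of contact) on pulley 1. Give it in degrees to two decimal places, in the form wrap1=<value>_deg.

crossed belt: β = asin((r1+r2)/C) = asin(19/44) = 25.5830°
wrap1 = wrap2 = π + 2β = 231.1660°

wrap1=231.17_deg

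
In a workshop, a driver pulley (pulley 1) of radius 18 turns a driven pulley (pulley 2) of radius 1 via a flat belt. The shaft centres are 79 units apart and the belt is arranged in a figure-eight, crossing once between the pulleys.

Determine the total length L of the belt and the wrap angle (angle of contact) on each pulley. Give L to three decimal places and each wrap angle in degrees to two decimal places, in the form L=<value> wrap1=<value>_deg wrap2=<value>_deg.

L=222.282 wrap1=207.83_deg wrap2=207.83_deg

crossed belt: β = asin((r1+r2)/C) = asin(19/79) = 13.9164°
wrap1 = wrap2 = π + 2β = 207.8329°
tangent length = C·cosβ = 76.6812
L = (r1+r2)·wrap + 2·C·cosβ = 19·3.6274 + 2·76.6812 = 222.2823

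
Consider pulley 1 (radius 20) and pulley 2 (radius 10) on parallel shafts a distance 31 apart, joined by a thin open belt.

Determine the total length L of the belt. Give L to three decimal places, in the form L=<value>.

open belt: β = asin((r2−r1)/C) = asin(-10/31) = -18.8191°
wrap1 = π − 2β = 217.6381°
wrap2 = π + 2β = 142.3619°
tangent length = C·cosβ = 29.3428
L = r1·wrap1 + r2·wrap2 + 2·C·cosβ = 20·3.7985 + 10·2.4847 + 2·29.3428 = 159.5025

L=159.502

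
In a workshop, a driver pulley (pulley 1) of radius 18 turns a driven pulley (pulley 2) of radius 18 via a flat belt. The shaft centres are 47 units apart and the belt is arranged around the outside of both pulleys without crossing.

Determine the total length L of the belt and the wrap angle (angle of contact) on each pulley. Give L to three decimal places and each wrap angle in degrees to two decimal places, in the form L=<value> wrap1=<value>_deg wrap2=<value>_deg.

open belt: β = asin((r2−r1)/C) = asin(0/47) = 0.0000°
wrap1 = π − 2β = 180.0000°
wrap2 = π + 2β = 180.0000°
tangent length = C·cosβ = 47.0000
L = r1·wrap1 + r2·wrap2 + 2·C·cosβ = 18·3.1416 + 18·3.1416 + 2·47.0000 = 207.0973

L=207.097 wrap1=180.00_deg wrap2=180.00_deg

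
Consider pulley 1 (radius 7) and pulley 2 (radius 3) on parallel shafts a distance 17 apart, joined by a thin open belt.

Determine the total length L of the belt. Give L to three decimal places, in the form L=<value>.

L=66.362

open belt: β = asin((r2−r1)/C) = asin(-4/17) = -13.6090°
wrap1 = π − 2β = 207.2179°
wrap2 = π + 2β = 152.7821°
tangent length = C·cosβ = 16.5227
L = r1·wrap1 + r2·wrap2 + 2·C·cosβ = 7·3.6166 + 3·2.6666 + 2·16.5227 = 66.3615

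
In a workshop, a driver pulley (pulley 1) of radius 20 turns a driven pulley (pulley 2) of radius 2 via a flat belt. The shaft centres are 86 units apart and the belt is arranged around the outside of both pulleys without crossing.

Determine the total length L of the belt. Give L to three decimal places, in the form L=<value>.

L=244.896

open belt: β = asin((r2−r1)/C) = asin(-18/86) = -12.0815°
wrap1 = π − 2β = 204.1629°
wrap2 = π + 2β = 155.8371°
tangent length = C·cosβ = 84.0952
L = r1·wrap1 + r2·wrap2 + 2·C·cosβ = 20·3.5633 + 2·2.7199 + 2·84.0952 = 244.8964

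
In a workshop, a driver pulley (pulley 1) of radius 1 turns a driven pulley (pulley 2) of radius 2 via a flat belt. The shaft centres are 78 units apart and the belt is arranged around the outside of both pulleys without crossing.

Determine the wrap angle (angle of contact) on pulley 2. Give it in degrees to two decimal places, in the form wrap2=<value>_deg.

open belt: β = asin((r2−r1)/C) = asin(1/78) = 0.7346°
wrap1 = π − 2β = 178.5308°
wrap2 = π + 2β = 181.4692°

wrap2=181.47_deg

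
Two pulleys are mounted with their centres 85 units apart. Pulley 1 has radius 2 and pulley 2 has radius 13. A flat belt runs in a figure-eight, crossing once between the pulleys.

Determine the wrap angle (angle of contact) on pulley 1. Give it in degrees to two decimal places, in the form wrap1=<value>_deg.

wrap1=200.33_deg

crossed belt: β = asin((r1+r2)/C) = asin(15/85) = 10.1642°
wrap1 = wrap2 = π + 2β = 200.3285°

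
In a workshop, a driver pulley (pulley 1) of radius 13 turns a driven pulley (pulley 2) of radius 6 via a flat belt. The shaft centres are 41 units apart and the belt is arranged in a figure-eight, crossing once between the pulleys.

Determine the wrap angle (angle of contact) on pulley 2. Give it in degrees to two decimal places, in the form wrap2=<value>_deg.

wrap2=235.22_deg

crossed belt: β = asin((r1+r2)/C) = asin(19/41) = 27.6077°
wrap1 = wrap2 = π + 2β = 235.2153°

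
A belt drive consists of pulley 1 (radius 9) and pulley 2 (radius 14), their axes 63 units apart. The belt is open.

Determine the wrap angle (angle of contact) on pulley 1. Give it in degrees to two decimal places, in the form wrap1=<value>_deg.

open belt: β = asin((r2−r1)/C) = asin(5/63) = 4.5521°
wrap1 = π − 2β = 170.8959°
wrap2 = π + 2β = 189.1041°

wrap1=170.90_deg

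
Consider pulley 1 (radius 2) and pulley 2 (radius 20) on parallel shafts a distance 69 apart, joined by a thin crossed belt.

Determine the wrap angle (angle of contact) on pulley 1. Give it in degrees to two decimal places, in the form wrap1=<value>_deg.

crossed belt: β = asin((r1+r2)/C) = asin(22/69) = 18.5928°
wrap1 = wrap2 = π + 2β = 217.1856°

wrap1=217.19_deg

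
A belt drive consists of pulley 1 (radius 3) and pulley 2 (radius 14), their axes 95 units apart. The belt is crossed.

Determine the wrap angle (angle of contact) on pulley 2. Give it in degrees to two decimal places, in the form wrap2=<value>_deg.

wrap2=200.62_deg

crossed belt: β = asin((r1+r2)/C) = asin(17/95) = 10.3085°
wrap1 = wrap2 = π + 2β = 200.6169°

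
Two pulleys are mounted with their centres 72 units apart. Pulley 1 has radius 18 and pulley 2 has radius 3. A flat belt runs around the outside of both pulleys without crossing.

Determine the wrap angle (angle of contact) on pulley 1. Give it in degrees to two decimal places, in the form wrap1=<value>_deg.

open belt: β = asin((r2−r1)/C) = asin(-15/72) = -12.0247°
wrap1 = π − 2β = 204.0494°
wrap2 = π + 2β = 155.9506°

wrap1=204.05_deg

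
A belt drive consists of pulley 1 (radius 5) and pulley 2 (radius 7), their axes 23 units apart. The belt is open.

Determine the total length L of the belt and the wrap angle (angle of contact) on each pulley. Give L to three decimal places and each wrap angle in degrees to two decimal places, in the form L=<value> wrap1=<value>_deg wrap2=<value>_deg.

open belt: β = asin((r2−r1)/C) = asin(2/23) = 4.9885°
wrap1 = π − 2β = 170.0229°
wrap2 = π + 2β = 189.9771°
tangent length = C·cosβ = 22.9129
L = r1·wrap1 + r2·wrap2 + 2·C·cosβ = 5·2.9675 + 7·3.3157 + 2·22.9129 = 83.8731

L=83.873 wrap1=170.02_deg wrap2=189.98_deg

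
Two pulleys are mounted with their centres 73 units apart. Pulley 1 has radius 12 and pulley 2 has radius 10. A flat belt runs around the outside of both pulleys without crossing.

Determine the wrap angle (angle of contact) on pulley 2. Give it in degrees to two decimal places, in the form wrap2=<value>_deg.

open belt: β = asin((r2−r1)/C) = asin(-2/73) = -1.5699°
wrap1 = π − 2β = 183.1399°
wrap2 = π + 2β = 176.8601°

wrap2=176.86_deg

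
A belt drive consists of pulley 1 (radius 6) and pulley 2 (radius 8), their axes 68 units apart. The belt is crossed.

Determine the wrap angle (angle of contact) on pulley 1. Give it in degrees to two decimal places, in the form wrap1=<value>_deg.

crossed belt: β = asin((r1+r2)/C) = asin(14/68) = 11.8812°
wrap1 = wrap2 = π + 2β = 203.7623°

wrap1=203.76_deg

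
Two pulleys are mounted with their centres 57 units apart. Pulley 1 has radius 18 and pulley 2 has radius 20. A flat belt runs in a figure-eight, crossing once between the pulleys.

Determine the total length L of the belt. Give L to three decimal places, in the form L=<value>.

crossed belt: β = asin((r1+r2)/C) = asin(38/57) = 41.8103°
wrap1 = wrap2 = π + 2β = 263.6206°
tangent length = C·cosβ = 42.4853
L = (r1+r2)·wrap + 2·C·cosβ = 38·4.6010 + 2·42.4853 = 259.8104

L=259.810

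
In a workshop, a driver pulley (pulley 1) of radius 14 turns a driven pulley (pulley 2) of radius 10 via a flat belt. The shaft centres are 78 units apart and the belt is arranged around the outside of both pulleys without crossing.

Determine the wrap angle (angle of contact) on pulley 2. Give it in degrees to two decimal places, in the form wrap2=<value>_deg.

open belt: β = asin((r2−r1)/C) = asin(-4/78) = -2.9395°
wrap1 = π − 2β = 185.8791°
wrap2 = π + 2β = 174.1209°

wrap2=174.12_deg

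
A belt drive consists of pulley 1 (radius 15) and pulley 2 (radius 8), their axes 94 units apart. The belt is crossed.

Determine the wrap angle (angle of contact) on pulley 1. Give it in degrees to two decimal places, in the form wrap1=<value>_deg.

wrap1=208.33_deg

crossed belt: β = asin((r1+r2)/C) = asin(23/94) = 14.1630°
wrap1 = wrap2 = π + 2β = 208.3259°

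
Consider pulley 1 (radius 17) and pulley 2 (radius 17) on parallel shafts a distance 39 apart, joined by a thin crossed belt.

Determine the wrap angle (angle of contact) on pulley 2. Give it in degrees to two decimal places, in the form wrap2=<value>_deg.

wrap2=301.34_deg

crossed belt: β = asin((r1+r2)/C) = asin(34/39) = 60.6679°
wrap1 = wrap2 = π + 2β = 301.3358°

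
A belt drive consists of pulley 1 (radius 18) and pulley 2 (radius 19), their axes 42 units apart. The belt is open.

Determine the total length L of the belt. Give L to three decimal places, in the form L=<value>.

L=200.263

open belt: β = asin((r2−r1)/C) = asin(1/42) = 1.3643°
wrap1 = π − 2β = 177.2714°
wrap2 = π + 2β = 182.7286°
tangent length = C·cosβ = 41.9881
L = r1·wrap1 + r2·wrap2 + 2·C·cosβ = 18·3.0940 + 19·3.1892 + 2·41.9881 = 200.2627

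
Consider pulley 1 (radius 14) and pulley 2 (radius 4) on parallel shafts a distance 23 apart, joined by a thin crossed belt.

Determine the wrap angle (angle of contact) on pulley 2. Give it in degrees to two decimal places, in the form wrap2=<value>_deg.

crossed belt: β = asin((r1+r2)/C) = asin(18/23) = 51.5000°
wrap1 = wrap2 = π + 2β = 283.0001°

wrap2=283.00_deg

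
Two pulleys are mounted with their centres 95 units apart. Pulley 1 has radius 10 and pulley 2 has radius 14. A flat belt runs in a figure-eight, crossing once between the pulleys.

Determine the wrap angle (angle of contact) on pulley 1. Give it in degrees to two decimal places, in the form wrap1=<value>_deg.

crossed belt: β = asin((r1+r2)/C) = asin(24/95) = 14.6333°
wrap1 = wrap2 = π + 2β = 209.2666°

wrap1=209.27_deg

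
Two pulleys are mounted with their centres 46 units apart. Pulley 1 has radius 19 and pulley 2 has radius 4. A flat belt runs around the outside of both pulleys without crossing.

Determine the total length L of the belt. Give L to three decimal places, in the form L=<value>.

open belt: β = asin((r2−r1)/C) = asin(-15/46) = -19.0314°
wrap1 = π − 2β = 218.0629°
wrap2 = π + 2β = 141.9371°
tangent length = C·cosβ = 43.4856
L = r1·wrap1 + r2·wrap2 + 2·C·cosβ = 19·3.8059 + 4·2.4773 + 2·43.4856 = 169.1927

L=169.193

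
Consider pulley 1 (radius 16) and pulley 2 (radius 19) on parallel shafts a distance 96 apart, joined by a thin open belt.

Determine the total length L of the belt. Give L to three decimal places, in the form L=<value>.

L=302.050

open belt: β = asin((r2−r1)/C) = asin(3/96) = 1.7908°
wrap1 = π − 2β = 176.4184°
wrap2 = π + 2β = 183.5816°
tangent length = C·cosβ = 95.9531
L = r1·wrap1 + r2·wrap2 + 2·C·cosβ = 16·3.0791 + 19·3.2041 + 2·95.9531 = 302.0495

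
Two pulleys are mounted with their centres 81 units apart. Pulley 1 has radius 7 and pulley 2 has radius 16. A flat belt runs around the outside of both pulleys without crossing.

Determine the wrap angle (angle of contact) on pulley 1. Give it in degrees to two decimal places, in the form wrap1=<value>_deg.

wrap1=167.24_deg

open belt: β = asin((r2−r1)/C) = asin(9/81) = 6.3794°
wrap1 = π − 2β = 167.2413°
wrap2 = π + 2β = 192.7587°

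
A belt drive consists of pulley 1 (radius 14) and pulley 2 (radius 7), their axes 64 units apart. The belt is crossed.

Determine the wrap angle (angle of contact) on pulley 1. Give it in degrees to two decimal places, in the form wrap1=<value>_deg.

crossed belt: β = asin((r1+r2)/C) = asin(21/64) = 19.1550°
wrap1 = wrap2 = π + 2β = 218.3100°

wrap1=218.31_deg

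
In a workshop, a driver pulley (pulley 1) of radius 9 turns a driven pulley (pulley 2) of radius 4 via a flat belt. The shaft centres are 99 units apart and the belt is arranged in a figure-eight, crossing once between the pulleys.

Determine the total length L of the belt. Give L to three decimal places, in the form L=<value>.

crossed belt: β = asin((r1+r2)/C) = asin(13/99) = 7.5455°
wrap1 = wrap2 = π + 2β = 195.0910°
tangent length = C·cosβ = 98.1428
L = (r1+r2)·wrap + 2·C·cosβ = 13·3.4050 + 2·98.1428 = 240.5502

L=240.550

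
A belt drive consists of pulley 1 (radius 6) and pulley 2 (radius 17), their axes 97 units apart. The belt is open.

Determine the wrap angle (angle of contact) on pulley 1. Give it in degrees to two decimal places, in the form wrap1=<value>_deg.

open belt: β = asin((r2−r1)/C) = asin(11/97) = 6.5115°
wrap1 = π − 2β = 166.9771°
wrap2 = π + 2β = 193.0229°

wrap1=166.98_deg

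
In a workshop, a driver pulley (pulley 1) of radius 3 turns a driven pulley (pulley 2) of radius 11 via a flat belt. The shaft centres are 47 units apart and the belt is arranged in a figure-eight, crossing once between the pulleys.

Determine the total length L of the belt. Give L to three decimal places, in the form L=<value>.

L=142.184

crossed belt: β = asin((r1+r2)/C) = asin(14/47) = 17.3299°
wrap1 = wrap2 = π + 2β = 214.6597°
tangent length = C·cosβ = 44.8665
L = (r1+r2)·wrap + 2·C·cosβ = 14·3.7465 + 2·44.8665 = 142.1842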